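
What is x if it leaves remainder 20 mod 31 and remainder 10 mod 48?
826

Using Chinese Remainder Theorem:
M = 31 × 48 = 1488
M1 = 48, M2 = 31
y1 = 48^(-1) mod 31 = 11
y2 = 31^(-1) mod 48 = 31
x = (20×48×11 + 10×31×31) mod 1488 = 826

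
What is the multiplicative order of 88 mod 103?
102

103 is prime, so ord(88) divides φ(103) = 102.
Divisors of 102: 1, 2, 3, 6, 17, 34, 51, 102.
Repeated squaring: 88^1 ≡ 88, 88^2 ≡ 19, 88^4 ≡ 52, 88^8 ≡ 26, 88^16 ≡ 58, 88^32 ≡ 68, 88^64 ≡ 92 (mod 103).
Test 88^d mod 103 for each divisor d in increasing order:
88^1 ≡ 88
88^2 ≡ 19
88^3 = 88^2·88^1 ≡ 24
88^6 = 88^4·88^2 ≡ 61
88^17 = 88^16·88^1 ≡ 57
88^34 = 88^32·88^2 ≡ 56
88^51 = 88^32·88^16·88^2·88^1 ≡ 102
88^102 = 88^64·88^32·88^4·88^2 ≡ 1  ← first divisor giving 1
The order is 102.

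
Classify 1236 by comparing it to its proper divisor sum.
abundant

Proper divisors of 1236: sum = 1 + 2 + 3 + 4 + 6 + 12 + 103 + 206 + 309 + 412 + 618 = 1676
Since 1676 > 1236, 1236 is abundant.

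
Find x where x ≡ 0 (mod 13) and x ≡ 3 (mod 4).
39

Using Chinese Remainder Theorem:
M = 13 × 4 = 52
M1 = 4, M2 = 13
y1 = 4^(-1) mod 13 = 10
y2 = 13^(-1) mod 4 = 1
x = (0×4×10 + 3×13×1) mod 52 = 39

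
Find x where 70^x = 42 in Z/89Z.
38

Baby-step giant-step with step n = ⌈√89⌉ = 10.
Baby steps 70^j mod 89 (j:value) for j=0..9: 0:1, 1:70, 2:5, 3:83, 4:25, 5:59, 6:36, 7:28, 8:2, 9:51.
Giant-step multiplier: 70^(-10) ≡ 70^(88-10) = 70^78 ≡ 9 (mod 89).
Giant steps γ_i = 42·9^i mod 89: γ_0=42, γ_1=22, γ_2=20, γ_3=2 (in table at j=8).
x = i·n + j = 3·10 + 8 = 38.
Check: 70^38 ≡ 42 (mod 89).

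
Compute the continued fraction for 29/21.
[1; 2, 1, 1, 1, 2]

Euclidean algorithm steps:
29 = 1 × 21 + 8
21 = 2 × 8 + 5
8 = 1 × 5 + 3
5 = 1 × 3 + 2
3 = 1 × 2 + 1
2 = 2 × 1 + 0
Continued fraction: [1; 2, 1, 1, 1, 2]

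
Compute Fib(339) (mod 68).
66

Matrix identity: Q^n = [[F_(n+1), F_n], [F_n, F_(n-1)]] with Q = [[1,1],[1,0]].
n = 339 = 101010011₂. Square-and-multiply, entries mod 68:
Q^1 = [[1,1],[1,0]]
Q^2 = (Q^1)² = [[2,1],[1,1]]
Q^5 = (Q^2)²·Q = [[8,5],[5,3]]
Q^10 = (Q^5)² = [[21,55],[55,34]]
Q^21 = (Q^10)²·Q = [[31,66],[66,33]]
Q^42 = (Q^21)² = [[13,8],[8,5]]
Q^84 = (Q^42)² = [[29,8],[8,21]]
Q^169 = (Q^84)²·Q = [[13,21],[21,60]]
Q^339 = (Q^169)²·Q = [[35,66],[66,37]]
F_339 mod 68 = Q^339[0][1] = 66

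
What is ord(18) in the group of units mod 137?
34

137 is prime, so ord(18) divides φ(137) = 136.
Divisors of 136: 1, 2, 4, 8, 17, 34, 68, 136.
Repeated squaring: 18^1 ≡ 18, 18^2 ≡ 50, 18^4 ≡ 34, 18^8 ≡ 60, 18^16 ≡ 38, 18^32 ≡ 74, 18^64 ≡ 133, 18^128 ≡ 16 (mod 137).
Test 18^d mod 137 for each divisor d in increasing order:
18^1 ≡ 18
18^2 ≡ 50
18^4 ≡ 34
18^8 ≡ 60
18^17 = 18^16·18^1 ≡ 136
18^34 = 18^32·18^2 ≡ 1  ← first divisor giving 1
The order is 34.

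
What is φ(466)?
232

466 = 2 × 233
φ(n) = n × ∏(1 - 1/p) for each prime p dividing n
φ(466) = 466 × (1 - 1/2) × (1 - 1/233) = 232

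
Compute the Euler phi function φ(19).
18

19 = 19
φ(n) = n × ∏(1 - 1/p) for each prime p dividing n
φ(19) = 19 × (1 - 1/19) = 18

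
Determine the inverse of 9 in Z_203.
158

gcd(9, 203) = 1, so the inverse exists.
Extended Euclidean algorithm on (203, 9):
203 = 22 × 9 + 5  ⟹  5 = (1)·203 + (-22)·9
9 = 1 × 5 + 4  ⟹  4 = (-1)·203 + (23)·9
5 = 1 × 4 + 1  ⟹  1 = (2)·203 + (-45)·9
So (-45)·9 ≡ 1 (mod 203), i.e. 9^(-1) ≡ -45 ≡ 158 (mod 203).
Check: 9 × 158 = 1422 ≡ 1 (mod 203)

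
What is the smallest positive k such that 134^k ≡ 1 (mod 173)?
172

173 is prime, so ord(134) divides φ(173) = 172.
Divisors of 172: 1, 2, 4, 43, 86, 172.
Repeated squaring: 134^1 ≡ 134, 134^2 ≡ 137, 134^4 ≡ 85, 134^8 ≡ 132, 134^16 ≡ 124, 134^32 ≡ 152, 134^64 ≡ 95, 134^128 ≡ 29 (mod 173).
Test 134^d mod 173 for each divisor d in increasing order:
134^1 ≡ 134
134^2 ≡ 137
134^4 ≡ 85
134^43 = 134^32·134^8·134^2·134^1 ≡ 93
134^86 = 134^64·134^16·134^4·134^2 ≡ 172
134^172 = 134^128·134^32·134^8·134^4 ≡ 1  ← first divisor giving 1
The order is 172.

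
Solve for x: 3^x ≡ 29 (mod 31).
9

Baby-step giant-step with step n = ⌈√31⌉ = 6.
Baby steps 3^j mod 31 (j:value) for j=0..5: 0:1, 1:3, 2:9, 3:27, 4:19, 5:26.
Giant-step multiplier: 3^(-6) ≡ 3^(30-6) = 3^24 ≡ 2 (mod 31).
Giant steps γ_i = 29·2^i mod 31: γ_0=29, γ_1=27 (in table at j=3).
x = i·n + j = 1·6 + 3 = 9.
Check: 3^9 ≡ 29 (mod 31).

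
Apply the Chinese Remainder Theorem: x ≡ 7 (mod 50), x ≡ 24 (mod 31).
1357

Using Chinese Remainder Theorem:
M = 50 × 31 = 1550
M1 = 31, M2 = 50
y1 = 31^(-1) mod 50 = 21
y2 = 50^(-1) mod 31 = 18
x = (7×31×21 + 24×50×18) mod 1550 = 1357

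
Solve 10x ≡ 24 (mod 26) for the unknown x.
x ≡ 5 (mod 13)

gcd(10, 26) = 2, which divides 24, so solutions exist.
Divide through by 2: 5x ≡ 12 (mod 13).
Find 5^(-1) mod 13 by the extended Euclidean algorithm:
13 = 2 × 5 + 3  ⟹  3 = (1)·13 + (-2)·5
5 = 1 × 3 + 2  ⟹  2 = (-1)·13 + (3)·5
3 = 1 × 2 + 1  ⟹  1 = (2)·13 + (-5)·5
So (-5)·5 ≡ 1 (mod 13), i.e. 5^(-1) ≡ -5 ≡ 8 (mod 13).
x ≡ 8 × 12 = 96 ≡ 5 (mod 13).
Check: 10 × 5 = 50 ≡ 24 (mod 26).
x ≡ 5 (mod 13), giving 2 solutions mod 26.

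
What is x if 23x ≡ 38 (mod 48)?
x ≡ 10 (mod 48)

gcd(23, 48) = 1, which divides 38, so solutions exist.
Find 23^(-1) mod 48 by the extended Euclidean algorithm:
48 = 2 × 23 + 2  ⟹  2 = (1)·48 + (-2)·23
23 = 11 × 2 + 1  ⟹  1 = (-11)·48 + (23)·23
So (23)·23 ≡ 1 (mod 48), i.e. 23^(-1) ≡ 23 (mod 48).
x ≡ 23 × 38 = 874 ≡ 10 (mod 48).
Check: 23 × 10 = 230 ≡ 38 (mod 48).
Unique solution: x ≡ 10 (mod 48)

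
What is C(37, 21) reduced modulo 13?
5

Using Lucas' theorem:
Write n=37 and k=21 in base 13:
n in base 13: [2, 11]
k in base 13: [1, 8]
C(37,21) mod 13 = ∏ C(n_i, k_i) mod 13
Digit binomials (mod 13): C(2,1) = 2; C(11,8) = 165 ≡ 9
Product: 2 × 9 = 18 ≡ 5 (mod 13)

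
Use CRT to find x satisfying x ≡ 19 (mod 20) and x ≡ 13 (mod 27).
499

Using Chinese Remainder Theorem:
M = 20 × 27 = 540
M1 = 27, M2 = 20
y1 = 27^(-1) mod 20 = 3
y2 = 20^(-1) mod 27 = 23
x = (19×27×3 + 13×20×23) mod 540 = 499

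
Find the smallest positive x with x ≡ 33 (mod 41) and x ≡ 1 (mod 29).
320

Using Chinese Remainder Theorem:
M = 41 × 29 = 1189
M1 = 29, M2 = 41
y1 = 29^(-1) mod 41 = 17
y2 = 41^(-1) mod 29 = 17
x = (33×29×17 + 1×41×17) mod 1189 = 320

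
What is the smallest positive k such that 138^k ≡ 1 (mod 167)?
166

167 is prime, so ord(138) divides φ(167) = 166.
Divisors of 166: 1, 2, 83, 166.
Repeated squaring: 138^1 ≡ 138, 138^2 ≡ 6, 138^4 ≡ 36, 138^8 ≡ 127, 138^16 ≡ 97, 138^32 ≡ 57, 138^64 ≡ 76, 138^128 ≡ 98 (mod 167).
Test 138^d mod 167 for each divisor d in increasing order:
138^1 ≡ 138
138^2 ≡ 6
138^83 = 138^64·138^16·138^2·138^1 ≡ 166
138^166 = 138^128·138^32·138^4·138^2 ≡ 1  ← first divisor giving 1
The order is 166.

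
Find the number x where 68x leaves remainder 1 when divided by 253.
160

gcd(68, 253) = 1, so the inverse exists.
Extended Euclidean algorithm on (253, 68):
253 = 3 × 68 + 49  ⟹  49 = (1)·253 + (-3)·68
68 = 1 × 49 + 19  ⟹  19 = (-1)·253 + (4)·68
49 = 2 × 19 + 11  ⟹  11 = (3)·253 + (-11)·68
19 = 1 × 11 + 8  ⟹  8 = (-4)·253 + (15)·68
11 = 1 × 8 + 3  ⟹  3 = (7)·253 + (-26)·68
8 = 2 × 3 + 2  ⟹  2 = (-18)·253 + (67)·68
3 = 1 × 2 + 1  ⟹  1 = (25)·253 + (-93)·68
So (-93)·68 ≡ 1 (mod 253), i.e. 68^(-1) ≡ -93 ≡ 160 (mod 253).
Check: 68 × 160 = 10880 ≡ 1 (mod 253)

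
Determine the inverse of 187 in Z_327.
7

gcd(187, 327) = 1, so the inverse exists.
Extended Euclidean algorithm on (327, 187):
327 = 1 × 187 + 140  ⟹  140 = (1)·327 + (-1)·187
187 = 1 × 140 + 47  ⟹  47 = (-1)·327 + (2)·187
140 = 2 × 47 + 46  ⟹  46 = (3)·327 + (-5)·187
47 = 1 × 46 + 1  ⟹  1 = (-4)·327 + (7)·187
So (7)·187 ≡ 1 (mod 327), i.e. 187^(-1) ≡ 7 (mod 327).
Check: 187 × 7 = 1309 ≡ 1 (mod 327)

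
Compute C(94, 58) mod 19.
15

Using Lucas' theorem:
Write n=94 and k=58 in base 19:
n in base 19: [4, 18]
k in base 19: [3, 1]
C(94,58) mod 19 = ∏ C(n_i, k_i) mod 19
Digit binomials (mod 19): C(4,3) = 4; C(18,1) = 18
Product: 4 × 18 = 72 ≡ 15 (mod 19)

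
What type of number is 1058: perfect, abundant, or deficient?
deficient

Proper divisors of 1058: sum = 1 + 2 + 23 + 46 + 529 = 601
Since 601 < 1058, 1058 is deficient.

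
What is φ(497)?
420

497 = 7 × 71
φ(n) = n × ∏(1 - 1/p) for each prime p dividing n
φ(497) = 497 × (1 - 1/7) × (1 - 1/71) = 420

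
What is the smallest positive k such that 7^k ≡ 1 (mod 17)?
16

17 is prime, so ord(7) divides φ(17) = 16.
Divisors of 16: 1, 2, 4, 8, 16.
Repeated squaring: 7^1 ≡ 7, 7^2 ≡ 15, 7^4 ≡ 4, 7^8 ≡ 16, 7^16 ≡ 1 (mod 17).
Test 7^d mod 17 for each divisor d in increasing order:
7^1 ≡ 7
7^2 ≡ 15
7^4 ≡ 4
7^8 ≡ 16
7^16 ≡ 1  ← first divisor giving 1
The order is 16.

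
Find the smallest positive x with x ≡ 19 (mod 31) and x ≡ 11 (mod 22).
143

Using Chinese Remainder Theorem:
M = 31 × 22 = 682
M1 = 22, M2 = 31
y1 = 22^(-1) mod 31 = 24
y2 = 31^(-1) mod 22 = 5
x = (19×22×24 + 11×31×5) mod 682 = 143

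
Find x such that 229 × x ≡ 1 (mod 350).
269

gcd(229, 350) = 1, so the inverse exists.
Extended Euclidean algorithm on (350, 229):
350 = 1 × 229 + 121  ⟹  121 = (1)·350 + (-1)·229
229 = 1 × 121 + 108  ⟹  108 = (-1)·350 + (2)·229
121 = 1 × 108 + 13  ⟹  13 = (2)·350 + (-3)·229
108 = 8 × 13 + 4  ⟹  4 = (-17)·350 + (26)·229
13 = 3 × 4 + 1  ⟹  1 = (53)·350 + (-81)·229
So (-81)·229 ≡ 1 (mod 350), i.e. 229^(-1) ≡ -81 ≡ 269 (mod 350).
Check: 229 × 269 = 61601 ≡ 1 (mod 350)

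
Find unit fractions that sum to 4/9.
1/3 + 1/9

Greedy algorithm:
4/9: ceiling(9/4) = 3, use 1/3
1/9: ceiling(9/1) = 9, use 1/9
Result: 4/9 = 1/3 + 1/9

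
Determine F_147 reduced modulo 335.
223

Matrix identity: Q^n = [[F_(n+1), F_n], [F_n, F_(n-1)]] with Q = [[1,1],[1,0]].
n = 147 = 10010011₂. Square-and-multiply, entries mod 335:
Q^1 = [[1,1],[1,0]]
Q^2 = (Q^1)² = [[2,1],[1,1]]
Q^4 = (Q^2)² = [[5,3],[3,2]]
Q^9 = (Q^4)²·Q = [[55,34],[34,21]]
Q^18 = (Q^9)² = [[161,239],[239,257]]
Q^36 = (Q^18)² = [[297,72],[72,225]]
Q^73 = (Q^36)²·Q = [[327,263],[263,64]]
Q^147 = (Q^73)²·Q = [[211,223],[223,323]]
F_147 mod 335 = Q^147[0][1] = 223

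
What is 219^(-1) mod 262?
67

gcd(219, 262) = 1, so the inverse exists.
Extended Euclidean algorithm on (262, 219):
262 = 1 × 219 + 43  ⟹  43 = (1)·262 + (-1)·219
219 = 5 × 43 + 4  ⟹  4 = (-5)·262 + (6)·219
43 = 10 × 4 + 3  ⟹  3 = (51)·262 + (-61)·219
4 = 1 × 3 + 1  ⟹  1 = (-56)·262 + (67)·219
So (67)·219 ≡ 1 (mod 262), i.e. 219^(-1) ≡ 67 (mod 262).
Check: 219 × 67 = 14673 ≡ 1 (mod 262)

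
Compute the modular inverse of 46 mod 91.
2

gcd(46, 91) = 1, so the inverse exists.
Extended Euclidean algorithm on (91, 46):
91 = 1 × 46 + 45  ⟹  45 = (1)·91 + (-1)·46
46 = 1 × 45 + 1  ⟹  1 = (-1)·91 + (2)·46
So (2)·46 ≡ 1 (mod 91), i.e. 46^(-1) ≡ 2 (mod 91).
Check: 46 × 2 = 92 ≡ 1 (mod 91)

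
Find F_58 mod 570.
79

Matrix identity: Q^n = [[F_(n+1), F_n], [F_n, F_(n-1)]] with Q = [[1,1],[1,0]].
n = 58 = 111010₂. Square-and-multiply, entries mod 570:
Q^1 = [[1,1],[1,0]]
Q^3 = (Q^1)²·Q = [[3,2],[2,1]]
Q^7 = (Q^3)²·Q = [[21,13],[13,8]]
Q^14 = (Q^7)² = [[40,377],[377,233]]
Q^29 = (Q^14)²·Q = [[410,89],[89,321]]
Q^58 = (Q^29)² = [[461,79],[79,382]]
F_58 mod 570 = Q^58[0][1] = 79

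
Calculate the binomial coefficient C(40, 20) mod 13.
0

Using Lucas' theorem:
Write n=40 and k=20 in base 13:
n in base 13: [3, 1]
k in base 13: [1, 7]
C(40,20) mod 13 = ∏ C(n_i, k_i) mod 13
Digit binomials (mod 13): C(3,1) = 3; C(1,7) = 0 (k_i > n_i)
Product: 3 × 0 = 0 ≡ 0 (mod 13)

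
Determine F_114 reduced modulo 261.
1

Matrix identity: Q^n = [[F_(n+1), F_n], [F_n, F_(n-1)]] with Q = [[1,1],[1,0]].
n = 114 = 1110010₂. Square-and-multiply, entries mod 261:
Q^1 = [[1,1],[1,0]]
Q^3 = (Q^1)²·Q = [[3,2],[2,1]]
Q^7 = (Q^3)²·Q = [[21,13],[13,8]]
Q^14 = (Q^7)² = [[88,116],[116,233]]
Q^28 = (Q^14)² = [[59,174],[174,146]]
Q^57 = (Q^28)²·Q = [[1,88],[88,174]]
Q^114 = (Q^57)² = [[176,1],[1,175]]
F_114 mod 261 = Q^114[0][1] = 1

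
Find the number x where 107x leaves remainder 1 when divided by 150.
143

gcd(107, 150) = 1, so the inverse exists.
Extended Euclidean algorithm on (150, 107):
150 = 1 × 107 + 43  ⟹  43 = (1)·150 + (-1)·107
107 = 2 × 43 + 21  ⟹  21 = (-2)·150 + (3)·107
43 = 2 × 21 + 1  ⟹  1 = (5)·150 + (-7)·107
So (-7)·107 ≡ 1 (mod 150), i.e. 107^(-1) ≡ -7 ≡ 143 (mod 150).
Check: 107 × 143 = 15301 ≡ 1 (mod 150)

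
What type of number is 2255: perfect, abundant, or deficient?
deficient

Proper divisors of 2255: sum = 1 + 5 + 11 + 41 + 55 + 205 + 451 = 769
Since 769 < 2255, 2255 is deficient.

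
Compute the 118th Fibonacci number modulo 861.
491

Matrix identity: Q^n = [[F_(n+1), F_n], [F_n, F_(n-1)]] with Q = [[1,1],[1,0]].
n = 118 = 1110110₂. Square-and-multiply, entries mod 861:
Q^1 = [[1,1],[1,0]]
Q^3 = (Q^1)²·Q = [[3,2],[2,1]]
Q^7 = (Q^3)²·Q = [[21,13],[13,8]]
Q^14 = (Q^7)² = [[610,377],[377,233]]
Q^29 = (Q^14)²·Q = [[314,212],[212,102]]
Q^59 = (Q^29)²·Q = [[123,614],[614,370]]
Q^118 = (Q^59)² = [[370,491],[491,740]]
F_118 mod 861 = Q^118[0][1] = 491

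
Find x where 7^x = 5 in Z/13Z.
3

Baby-step giant-step with step n = ⌈√13⌉ = 4.
Baby steps 7^j mod 13 (j:value) for j=0..3: 0:1, 1:7, 2:10, 3:5.
h = 5 is already in the table at j=3, so x = 3.
Check: 7^3 ≡ 5 (mod 13).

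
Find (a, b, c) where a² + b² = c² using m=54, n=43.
(1067, 4644, 4765)

Euclid's formula: a = m² - n², b = 2mn, c = m² + n²
m = 54, n = 43
a = 54² - 43² = 2916 - 1849 = 1067
b = 2 × 54 × 43 = 4644
c = 54² + 43² = 2916 + 1849 = 4765
Verification: 1067² + 4644² = 1138489 + 21566736 = 22705225 = 4765² ✓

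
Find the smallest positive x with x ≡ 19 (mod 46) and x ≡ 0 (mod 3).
111

Using Chinese Remainder Theorem:
M = 46 × 3 = 138
M1 = 3, M2 = 46
y1 = 3^(-1) mod 46 = 31
y2 = 46^(-1) mod 3 = 1
x = (19×3×31 + 0×46×1) mod 138 = 111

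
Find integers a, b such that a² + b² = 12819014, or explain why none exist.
Not possible

Factorization: 12819014 = 2 × 13 × 79^3
By Fermat: n is sum of two squares iff every prime p ≡ 3 (mod 4) appears to even power.
Prime(s) ≡ 3 (mod 4) with odd exponent: [(79, 3)]
Therefore 12819014 cannot be expressed as a² + b².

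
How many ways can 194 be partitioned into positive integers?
2366022741845

p(n) counts ways to write n as a sum of positive integers (order ignored).
Euler's pentagonal recurrence: p(k) = p(k-1) + p(k-2) - p(k-5) - p(k-7) + p(k-12) + p(k-15) - ... (offsets j(3j∓1)/2, signs ++--, p(0)=1, p(<0)=0).
DP table for k = 0..193: p(0)=1, p(1)=1, p(2)=2, p(3)=3, p(4)=5, p(5)=7, p(6)=11, p(7)=15, p(8)=22, p(9)=30, p(10)=42, p(11)=56, p(12)=77, p(13)=101, p(14)=135, p(15)=176, p(16)=231, p(17)=297, p(18)=385, p(19)=490, p(20)=627, p(21)=792, p(22)=1002, p(23)=1255, p(24)=1575, p(25)=1958, p(26)=2436, p(27)=3010, p(28)=3718, p(29)=4565, p(30)=5604, p(31)=6842, p(32)=8349, p(33)=10143, p(34)=12310, p(35)=14883, p(36)=17977, p(37)=21637, p(38)=26015, p(39)=31185, p(40)=37338, p(41)=44583, p(42)=53174, p(43)=63261, p(44)=75175, p(45)=89134, p(46)=105558, p(47)=124754, p(48)=147273, p(49)=173525, p(50)=204226, p(51)=239943, p(52)=281589, p(53)=329931, p(54)=386155, p(55)=451276, p(56)=526823, p(57)=614154, p(58)=715220, p(59)=831820, p(60)=966467, p(61)=1121505, p(62)=1300156, p(63)=1505499, p(64)=1741630, p(65)=2012558, p(66)=2323520, p(67)=2679689, p(68)=3087735, p(69)=3554345, p(70)=4087968, p(71)=4697205, p(72)=5392783, p(73)=6185689, p(74)=7089500, p(75)=8118264, p(76)=9289091, p(77)=10619863, p(78)=12132164, p(79)=13848650, p(80)=15796476, p(81)=18004327, p(82)=20506255, p(83)=23338469, p(84)=26543660, p(85)=30167357, p(86)=34262962, p(87)=38887673, p(88)=44108109, p(89)=49995925, p(90)=56634173, p(91)=64112359, p(92)=72533807, p(93)=82010177, p(94)=92669720, p(95)=104651419, p(96)=118114304, p(97)=133230930, p(98)=150198136, p(99)=169229875, p(100)=190569292, p(101)=214481126, p(102)=241265379, p(103)=271248950, p(104)=304801365, p(105)=342325709, p(106)=384276336, p(107)=431149389, p(108)=483502844, p(109)=541946240, p(110)=607163746, p(111)=679903203, p(112)=761002156, p(113)=851376628, p(114)=952050665, p(115)=1064144451, p(116)=1188908248, p(117)=1327710076, p(118)=1482074143, p(119)=1653668665, p(120)=1844349560, p(121)=2056148051, p(122)=2291320912, p(123)=2552338241, p(124)=2841940500, p(125)=3163127352, p(126)=3519222692, p(127)=3913864295, p(128)=4351078600, p(129)=4835271870, p(130)=5371315400, p(131)=5964539504, p(132)=6620830889, p(133)=7346629512, p(134)=8149040695, p(135)=9035836076, p(136)=10015581680, p(137)=11097645016, p(138)=12292341831, p(139)=13610949895, p(140)=15065878135, p(141)=16670689208, p(142)=18440293320, p(143)=20390982757, p(144)=22540654445, p(145)=24908858009, p(146)=27517052599, p(147)=30388671978, p(148)=33549419497, p(149)=37027355200, p(150)=40853235313, p(151)=45060624582, p(152)=49686288421, p(153)=54770336324, p(154)=60356673280, p(155)=66493182097, p(156)=73232243759, p(157)=80630964769, p(158)=88751778802, p(159)=97662728555, p(160)=107438159466, p(161)=118159068427, p(162)=129913904637, p(163)=142798995930, p(164)=156919475295, p(165)=172389800255, p(166)=189334822579, p(167)=207890420102, p(168)=228204732751, p(169)=250438925115, p(170)=274768617130, p(171)=301384802048, p(172)=330495499613, p(173)=362326859895, p(174)=397125074750, p(175)=435157697830, p(176)=476715857290, p(177)=522115831195, p(178)=571701605655, p(179)=625846753120, p(180)=684957390936, p(181)=749474411781, p(182)=819876908323, p(183)=896684817527, p(184)=980462880430, p(185)=1071823774337, p(186)=1171432692373, p(187)=1280011042268, p(188)=1398341745571, p(189)=1527273599625, p(190)=1667727404093, p(191)=1820701100652, p(192)=1987276856363, p(193)=2168627105469.
Final step: p(194) = p(193) + p(192) - p(189) - p(187) + p(182) + p(179) - p(172) - p(168) + p(159) + p(154) - p(143) - p(137) + p(124) + p(117) - p(102) - p(94) + p(77) + p(68) - p(49) - p(39) + p(18) + p(7)
= 2168627105469 + 1987276856363 - 1527273599625 - 1280011042268 + 819876908323 + 625846753120 - 330495499613 - 228204732751 + 97662728555 + 60356673280 - 20390982757 - 11097645016 + 2841940500 + 1327710076 - 241265379 - 92669720 + 10619863 + 3087735 - 173525 - 31185 + 385 + 15
= 2366022741845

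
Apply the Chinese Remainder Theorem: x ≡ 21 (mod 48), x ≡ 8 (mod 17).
501

Using Chinese Remainder Theorem:
M = 48 × 17 = 816
M1 = 17, M2 = 48
y1 = 17^(-1) mod 48 = 17
y2 = 48^(-1) mod 17 = 11
x = (21×17×17 + 8×48×11) mod 816 = 501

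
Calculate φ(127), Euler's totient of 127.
126

127 = 127
φ(n) = n × ∏(1 - 1/p) for each prime p dividing n
φ(127) = 127 × (1 - 1/127) = 126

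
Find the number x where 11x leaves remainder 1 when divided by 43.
4

gcd(11, 43) = 1, so the inverse exists.
Extended Euclidean algorithm on (43, 11):
43 = 3 × 11 + 10  ⟹  10 = (1)·43 + (-3)·11
11 = 1 × 10 + 1  ⟹  1 = (-1)·43 + (4)·11
So (4)·11 ≡ 1 (mod 43), i.e. 11^(-1) ≡ 4 (mod 43).
Check: 11 × 4 = 44 ≡ 1 (mod 43)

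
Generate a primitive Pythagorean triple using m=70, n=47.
(2691, 6580, 7109)

Euclid's formula: a = m² - n², b = 2mn, c = m² + n²
m = 70, n = 47
a = 70² - 47² = 4900 - 2209 = 2691
b = 2 × 70 × 47 = 6580
c = 70² + 47² = 4900 + 2209 = 7109
Verification: 2691² + 6580² = 7241481 + 43296400 = 50537881 = 7109² ✓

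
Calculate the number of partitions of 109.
541946240

p(n) counts ways to write n as a sum of positive integers (order ignored).
Euler's pentagonal recurrence: p(k) = p(k-1) + p(k-2) - p(k-5) - p(k-7) + p(k-12) + p(k-15) - ... (offsets j(3j∓1)/2, signs ++--, p(0)=1, p(<0)=0).
DP table for k = 0..108: p(0)=1, p(1)=1, p(2)=2, p(3)=3, p(4)=5, p(5)=7, p(6)=11, p(7)=15, p(8)=22, p(9)=30, p(10)=42, p(11)=56, p(12)=77, p(13)=101, p(14)=135, p(15)=176, p(16)=231, p(17)=297, p(18)=385, p(19)=490, p(20)=627, p(21)=792, p(22)=1002, p(23)=1255, p(24)=1575, p(25)=1958, p(26)=2436, p(27)=3010, p(28)=3718, p(29)=4565, p(30)=5604, p(31)=6842, p(32)=8349, p(33)=10143, p(34)=12310, p(35)=14883, p(36)=17977, p(37)=21637, p(38)=26015, p(39)=31185, p(40)=37338, p(41)=44583, p(42)=53174, p(43)=63261, p(44)=75175, p(45)=89134, p(46)=105558, p(47)=124754, p(48)=147273, p(49)=173525, p(50)=204226, p(51)=239943, p(52)=281589, p(53)=329931, p(54)=386155, p(55)=451276, p(56)=526823, p(57)=614154, p(58)=715220, p(59)=831820, p(60)=966467, p(61)=1121505, p(62)=1300156, p(63)=1505499, p(64)=1741630, p(65)=2012558, p(66)=2323520, p(67)=2679689, p(68)=3087735, p(69)=3554345, p(70)=4087968, p(71)=4697205, p(72)=5392783, p(73)=6185689, p(74)=7089500, p(75)=8118264, p(76)=9289091, p(77)=10619863, p(78)=12132164, p(79)=13848650, p(80)=15796476, p(81)=18004327, p(82)=20506255, p(83)=23338469, p(84)=26543660, p(85)=30167357, p(86)=34262962, p(87)=38887673, p(88)=44108109, p(89)=49995925, p(90)=56634173, p(91)=64112359, p(92)=72533807, p(93)=82010177, p(94)=92669720, p(95)=104651419, p(96)=118114304, p(97)=133230930, p(98)=150198136, p(99)=169229875, p(100)=190569292, p(101)=214481126, p(102)=241265379, p(103)=271248950, p(104)=304801365, p(105)=342325709, p(106)=384276336, p(107)=431149389, p(108)=483502844.
Final step: p(109) = p(108) + p(107) - p(104) - p(102) + p(97) + p(94) - p(87) - p(83) + p(74) + p(69) - p(58) - p(52) + p(39) + p(32) - p(17) - p(9)
= 483502844 + 431149389 - 304801365 - 241265379 + 133230930 + 92669720 - 38887673 - 23338469 + 7089500 + 3554345 - 715220 - 281589 + 31185 + 8349 - 297 - 30
= 541946240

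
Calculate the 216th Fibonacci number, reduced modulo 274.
162

Matrix identity: Q^n = [[F_(n+1), F_n], [F_n, F_(n-1)]] with Q = [[1,1],[1,0]].
n = 216 = 11011000₂. Square-and-multiply, entries mod 274:
Q^1 = [[1,1],[1,0]]
Q^3 = (Q^1)²·Q = [[3,2],[2,1]]
Q^6 = (Q^3)² = [[13,8],[8,5]]
Q^13 = (Q^6)²·Q = [[103,233],[233,144]]
Q^27 = (Q^13)²·Q = [[245,234],[234,11]]
Q^54 = (Q^27)² = [[249,172],[172,77]]
Q^108 = (Q^54)² = [[69,176],[176,167]]
Q^216 = (Q^108)² = [[117,162],[162,229]]
F_216 mod 274 = Q^216[0][1] = 162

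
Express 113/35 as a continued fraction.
[3; 4, 2, 1, 2]

Euclidean algorithm steps:
113 = 3 × 35 + 8
35 = 4 × 8 + 3
8 = 2 × 3 + 2
3 = 1 × 2 + 1
2 = 2 × 1 + 0
Continued fraction: [3; 4, 2, 1, 2]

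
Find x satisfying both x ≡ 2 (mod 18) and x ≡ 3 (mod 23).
164

Using Chinese Remainder Theorem:
M = 18 × 23 = 414
M1 = 23, M2 = 18
y1 = 23^(-1) mod 18 = 11
y2 = 18^(-1) mod 23 = 9
x = (2×23×11 + 3×18×9) mod 414 = 164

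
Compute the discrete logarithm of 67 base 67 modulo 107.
1

Baby-step giant-step with step n = ⌈√107⌉ = 11.
Baby steps 67^j mod 107 (j:value) for j=0..10: 0:1, 1:67, 2:102, 3:93, 4:25, 5:70, 6:89, 7:78, 8:90, 9:38, 10:85.
h = 67 is already in the table at j=1, so x = 1.
Check: 67^1 ≡ 67 (mod 107).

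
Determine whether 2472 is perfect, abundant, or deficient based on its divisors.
abundant

Proper divisors of 2472: sum = 1 + 2 + 3 + 4 + 6 + 8 + 12 + 24 + 103 + 206 + 309 + 412 + 618 + 824 + 1236 = 3768
Since 3768 > 2472, 2472 is abundant.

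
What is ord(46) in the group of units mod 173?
172

173 is prime, so ord(46) divides φ(173) = 172.
Divisors of 172: 1, 2, 4, 43, 86, 172.
Repeated squaring: 46^1 ≡ 46, 46^2 ≡ 40, 46^4 ≡ 43, 46^8 ≡ 119, 46^16 ≡ 148, 46^32 ≡ 106, 46^64 ≡ 164, 46^128 ≡ 81 (mod 173).
Test 46^d mod 173 for each divisor d in increasing order:
46^1 ≡ 46
46^2 ≡ 40
46^4 ≡ 43
46^43 = 46^32·46^8·46^2·46^1 ≡ 80
46^86 = 46^64·46^16·46^4·46^2 ≡ 172
46^172 = 46^128·46^32·46^8·46^4 ≡ 1  ← first divisor giving 1
The order is 172.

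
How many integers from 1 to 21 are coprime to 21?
12

21 = 3 × 7
φ(n) = n × ∏(1 - 1/p) for each prime p dividing n
φ(21) = 21 × (1 - 1/3) × (1 - 1/7) = 12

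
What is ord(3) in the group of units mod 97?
48

97 is prime, so ord(3) divides φ(97) = 96.
Divisors of 96: 1, 2, 3, 4, 6, 8, 12, 16, 24, 32, 48, 96.
Repeated squaring: 3^1 ≡ 3, 3^2 ≡ 9, 3^4 ≡ 81, 3^8 ≡ 62, 3^16 ≡ 61, 3^32 ≡ 35, 3^64 ≡ 61 (mod 97).
Test 3^d mod 97 for each divisor d in increasing order:
3^1 ≡ 3
3^2 ≡ 9
3^3 = 3^2·3^1 ≡ 27
3^4 ≡ 81
3^6 = 3^4·3^2 ≡ 50
3^8 ≡ 62
3^12 = 3^8·3^4 ≡ 75
3^16 ≡ 61
3^24 = 3^16·3^8 ≡ 96
3^32 ≡ 35
3^48 = 3^32·3^16 ≡ 1  ← first divisor giving 1
The order is 48.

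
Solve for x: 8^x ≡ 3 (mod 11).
6

Baby-step giant-step with step n = ⌈√11⌉ = 4.
Baby steps 8^j mod 11 (j:value) for j=0..3: 0:1, 1:8, 2:9, 3:6.
Giant-step multiplier: 8^(-4) ≡ 8^(10-4) = 8^6 ≡ 3 (mod 11).
Giant steps γ_i = 3·3^i mod 11: γ_0=3, γ_1=9 (in table at j=2).
x = i·n + j = 1·4 + 2 = 6.
Check: 8^6 ≡ 3 (mod 11).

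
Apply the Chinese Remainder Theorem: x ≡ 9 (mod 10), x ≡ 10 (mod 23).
79

Using Chinese Remainder Theorem:
M = 10 × 23 = 230
M1 = 23, M2 = 10
y1 = 23^(-1) mod 10 = 7
y2 = 10^(-1) mod 23 = 7
x = (9×23×7 + 10×10×7) mod 230 = 79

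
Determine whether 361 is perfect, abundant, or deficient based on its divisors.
deficient

Proper divisors of 361: sum = 1 + 19 = 20
Since 20 < 361, 361 is deficient.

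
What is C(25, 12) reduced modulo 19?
0

Using Lucas' theorem:
Write n=25 and k=12 in base 19:
n in base 19: [1, 6]
k in base 19: [0, 12]
C(25,12) mod 19 = ∏ C(n_i, k_i) mod 19
Digit binomials (mod 19): C(1,0) = 1; C(6,12) = 0 (k_i > n_i)
Product: 1 × 0 = 0 ≡ 0 (mod 19)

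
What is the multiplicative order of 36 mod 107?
53

107 is prime, so ord(36) divides φ(107) = 106.
Divisors of 106: 1, 2, 53, 106.
Repeated squaring: 36^1 ≡ 36, 36^2 ≡ 12, 36^4 ≡ 37, 36^8 ≡ 85, 36^16 ≡ 56, 36^32 ≡ 33, 36^64 ≡ 19 (mod 107).
Test 36^d mod 107 for each divisor d in increasing order:
36^1 ≡ 36
36^2 ≡ 12
36^53 = 36^32·36^16·36^4·36^1 ≡ 1  ← first divisor giving 1
The order is 53.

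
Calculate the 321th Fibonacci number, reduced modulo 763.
547

Matrix identity: Q^n = [[F_(n+1), F_n], [F_n, F_(n-1)]] with Q = [[1,1],[1,0]].
n = 321 = 101000001₂. Square-and-multiply, entries mod 763:
Q^1 = [[1,1],[1,0]]
Q^2 = (Q^1)² = [[2,1],[1,1]]
Q^5 = (Q^2)²·Q = [[8,5],[5,3]]
Q^10 = (Q^5)² = [[89,55],[55,34]]
Q^20 = (Q^10)² = [[264,661],[661,366]]
Q^40 = (Q^20)² = [[748,595],[595,153]]
Q^80 = (Q^40)² = [[218,469],[469,512]]
Q^160 = (Q^80)² = [[435,546],[546,652]]
Q^321 = (Q^160)²·Q = [[435,547],[547,651]]
F_321 mod 763 = Q^321[0][1] = 547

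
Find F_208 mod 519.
231

Matrix identity: Q^n = [[F_(n+1), F_n], [F_n, F_(n-1)]] with Q = [[1,1],[1,0]].
n = 208 = 11010000₂. Square-and-multiply, entries mod 519:
Q^1 = [[1,1],[1,0]]
Q^3 = (Q^1)²·Q = [[3,2],[2,1]]
Q^6 = (Q^3)² = [[13,8],[8,5]]
Q^13 = (Q^6)²·Q = [[377,233],[233,144]]
Q^26 = (Q^13)² = [[236,466],[466,289]]
Q^52 = (Q^26)² = [[377,201],[201,176]]
Q^104 = (Q^52)² = [[361,87],[87,274]]
Q^208 = (Q^104)² = [[355,231],[231,124]]
F_208 mod 519 = Q^208[0][1] = 231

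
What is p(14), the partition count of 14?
135

p(n) counts ways to write n as a sum of positive integers (order ignored).
Euler's pentagonal recurrence: p(k) = p(k-1) + p(k-2) - p(k-5) - p(k-7) + p(k-12) + p(k-15) - ... (offsets j(3j∓1)/2, signs ++--, p(0)=1, p(<0)=0).
DP table for k = 0..13: p(0)=1, p(1)=1, p(2)=2, p(3)=3, p(4)=5, p(5)=7, p(6)=11, p(7)=15, p(8)=22, p(9)=30, p(10)=42, p(11)=56, p(12)=77, p(13)=101.
Final step: p(14) = p(13) + p(12) - p(9) - p(7) + p(2)
= 101 + 77 - 30 - 15 + 2
= 135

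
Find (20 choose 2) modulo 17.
3

Using Lucas' theorem:
Write n=20 and k=2 in base 17:
n in base 17: [1, 3]
k in base 17: [0, 2]
C(20,2) mod 17 = ∏ C(n_i, k_i) mod 17
Digit binomials (mod 17): C(1,0) = 1; C(3,2) = 3
Product: 1 × 3 = 3 ≡ 3 (mod 17)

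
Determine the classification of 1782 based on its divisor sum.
abundant

Proper divisors of 1782: sum = 1 + 2 + 3 + 6 + 9 + 11 + 18 + 22 + ... + 198 + 297 + 594 + 891 (19 divisors) = 2574
Since 2574 > 1782, 1782 is abundant.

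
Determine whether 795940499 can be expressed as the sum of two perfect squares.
Not possible

Factorization: 795940499 = 101 × 199^3
By Fermat: n is sum of two squares iff every prime p ≡ 3 (mod 4) appears to even power.
Prime(s) ≡ 3 (mod 4) with odd exponent: [(199, 3)]
Therefore 795940499 cannot be expressed as a² + b².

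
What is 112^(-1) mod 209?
28

gcd(112, 209) = 1, so the inverse exists.
Extended Euclidean algorithm on (209, 112):
209 = 1 × 112 + 97  ⟹  97 = (1)·209 + (-1)·112
112 = 1 × 97 + 15  ⟹  15 = (-1)·209 + (2)·112
97 = 6 × 15 + 7  ⟹  7 = (7)·209 + (-13)·112
15 = 2 × 7 + 1  ⟹  1 = (-15)·209 + (28)·112
So (28)·112 ≡ 1 (mod 209), i.e. 112^(-1) ≡ 28 (mod 209).
Check: 112 × 28 = 3136 ≡ 1 (mod 209)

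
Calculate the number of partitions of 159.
97662728555

p(n) counts ways to write n as a sum of positive integers (order ignored).
Euler's pentagonal recurrence: p(k) = p(k-1) + p(k-2) - p(k-5) - p(k-7) + p(k-12) + p(k-15) - ... (offsets j(3j∓1)/2, signs ++--, p(0)=1, p(<0)=0).
DP table for k = 0..158: p(0)=1, p(1)=1, p(2)=2, p(3)=3, p(4)=5, p(5)=7, p(6)=11, p(7)=15, p(8)=22, p(9)=30, p(10)=42, p(11)=56, p(12)=77, p(13)=101, p(14)=135, p(15)=176, p(16)=231, p(17)=297, p(18)=385, p(19)=490, p(20)=627, p(21)=792, p(22)=1002, p(23)=1255, p(24)=1575, p(25)=1958, p(26)=2436, p(27)=3010, p(28)=3718, p(29)=4565, p(30)=5604, p(31)=6842, p(32)=8349, p(33)=10143, p(34)=12310, p(35)=14883, p(36)=17977, p(37)=21637, p(38)=26015, p(39)=31185, p(40)=37338, p(41)=44583, p(42)=53174, p(43)=63261, p(44)=75175, p(45)=89134, p(46)=105558, p(47)=124754, p(48)=147273, p(49)=173525, p(50)=204226, p(51)=239943, p(52)=281589, p(53)=329931, p(54)=386155, p(55)=451276, p(56)=526823, p(57)=614154, p(58)=715220, p(59)=831820, p(60)=966467, p(61)=1121505, p(62)=1300156, p(63)=1505499, p(64)=1741630, p(65)=2012558, p(66)=2323520, p(67)=2679689, p(68)=3087735, p(69)=3554345, p(70)=4087968, p(71)=4697205, p(72)=5392783, p(73)=6185689, p(74)=7089500, p(75)=8118264, p(76)=9289091, p(77)=10619863, p(78)=12132164, p(79)=13848650, p(80)=15796476, p(81)=18004327, p(82)=20506255, p(83)=23338469, p(84)=26543660, p(85)=30167357, p(86)=34262962, p(87)=38887673, p(88)=44108109, p(89)=49995925, p(90)=56634173, p(91)=64112359, p(92)=72533807, p(93)=82010177, p(94)=92669720, p(95)=104651419, p(96)=118114304, p(97)=133230930, p(98)=150198136, p(99)=169229875, p(100)=190569292, p(101)=214481126, p(102)=241265379, p(103)=271248950, p(104)=304801365, p(105)=342325709, p(106)=384276336, p(107)=431149389, p(108)=483502844, p(109)=541946240, p(110)=607163746, p(111)=679903203, p(112)=761002156, p(113)=851376628, p(114)=952050665, p(115)=1064144451, p(116)=1188908248, p(117)=1327710076, p(118)=1482074143, p(119)=1653668665, p(120)=1844349560, p(121)=2056148051, p(122)=2291320912, p(123)=2552338241, p(124)=2841940500, p(125)=3163127352, p(126)=3519222692, p(127)=3913864295, p(128)=4351078600, p(129)=4835271870, p(130)=5371315400, p(131)=5964539504, p(132)=6620830889, p(133)=7346629512, p(134)=8149040695, p(135)=9035836076, p(136)=10015581680, p(137)=11097645016, p(138)=12292341831, p(139)=13610949895, p(140)=15065878135, p(141)=16670689208, p(142)=18440293320, p(143)=20390982757, p(144)=22540654445, p(145)=24908858009, p(146)=27517052599, p(147)=30388671978, p(148)=33549419497, p(149)=37027355200, p(150)=40853235313, p(151)=45060624582, p(152)=49686288421, p(153)=54770336324, p(154)=60356673280, p(155)=66493182097, p(156)=73232243759, p(157)=80630964769, p(158)=88751778802.
Final step: p(159) = p(158) + p(157) - p(154) - p(152) + p(147) + p(144) - p(137) - p(133) + p(124) + p(119) - p(108) - p(102) + p(89) + p(82) - p(67) - p(59) + p(42) + p(33) - p(14) - p(4)
= 88751778802 + 80630964769 - 60356673280 - 49686288421 + 30388671978 + 22540654445 - 11097645016 - 7346629512 + 2841940500 + 1653668665 - 483502844 - 241265379 + 49995925 + 20506255 - 2679689 - 831820 + 53174 + 10143 - 135 - 5
= 97662728555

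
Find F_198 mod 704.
648

Matrix identity: Q^n = [[F_(n+1), F_n], [F_n, F_(n-1)]] with Q = [[1,1],[1,0]].
n = 198 = 11000110₂. Square-and-multiply, entries mod 704:
Q^1 = [[1,1],[1,0]]
Q^3 = (Q^1)²·Q = [[3,2],[2,1]]
Q^6 = (Q^3)² = [[13,8],[8,5]]
Q^12 = (Q^6)² = [[233,144],[144,89]]
Q^24 = (Q^12)² = [[401,608],[608,497]]
Q^49 = (Q^24)²·Q = [[33,353],[353,384]]
Q^99 = (Q^49)²·Q = [[451,386],[386,65]]
Q^198 = (Q^99)² = [[397,648],[648,453]]
F_198 mod 704 = Q^198[0][1] = 648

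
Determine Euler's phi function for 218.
108

218 = 2 × 109
φ(n) = n × ∏(1 - 1/p) for each prime p dividing n
φ(218) = 218 × (1 - 1/2) × (1 - 1/109) = 108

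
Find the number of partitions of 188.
1398341745571

p(n) counts ways to write n as a sum of positive integers (order ignored).
Euler's pentagonal recurrence: p(k) = p(k-1) + p(k-2) - p(k-5) - p(k-7) + p(k-12) + p(k-15) - ... (offsets j(3j∓1)/2, signs ++--, p(0)=1, p(<0)=0).
DP table for k = 0..187: p(0)=1, p(1)=1, p(2)=2, p(3)=3, p(4)=5, p(5)=7, p(6)=11, p(7)=15, p(8)=22, p(9)=30, p(10)=42, p(11)=56, p(12)=77, p(13)=101, p(14)=135, p(15)=176, p(16)=231, p(17)=297, p(18)=385, p(19)=490, p(20)=627, p(21)=792, p(22)=1002, p(23)=1255, p(24)=1575, p(25)=1958, p(26)=2436, p(27)=3010, p(28)=3718, p(29)=4565, p(30)=5604, p(31)=6842, p(32)=8349, p(33)=10143, p(34)=12310, p(35)=14883, p(36)=17977, p(37)=21637, p(38)=26015, p(39)=31185, p(40)=37338, p(41)=44583, p(42)=53174, p(43)=63261, p(44)=75175, p(45)=89134, p(46)=105558, p(47)=124754, p(48)=147273, p(49)=173525, p(50)=204226, p(51)=239943, p(52)=281589, p(53)=329931, p(54)=386155, p(55)=451276, p(56)=526823, p(57)=614154, p(58)=715220, p(59)=831820, p(60)=966467, p(61)=1121505, p(62)=1300156, p(63)=1505499, p(64)=1741630, p(65)=2012558, p(66)=2323520, p(67)=2679689, p(68)=3087735, p(69)=3554345, p(70)=4087968, p(71)=4697205, p(72)=5392783, p(73)=6185689, p(74)=7089500, p(75)=8118264, p(76)=9289091, p(77)=10619863, p(78)=12132164, p(79)=13848650, p(80)=15796476, p(81)=18004327, p(82)=20506255, p(83)=23338469, p(84)=26543660, p(85)=30167357, p(86)=34262962, p(87)=38887673, p(88)=44108109, p(89)=49995925, p(90)=56634173, p(91)=64112359, p(92)=72533807, p(93)=82010177, p(94)=92669720, p(95)=104651419, p(96)=118114304, p(97)=133230930, p(98)=150198136, p(99)=169229875, p(100)=190569292, p(101)=214481126, p(102)=241265379, p(103)=271248950, p(104)=304801365, p(105)=342325709, p(106)=384276336, p(107)=431149389, p(108)=483502844, p(109)=541946240, p(110)=607163746, p(111)=679903203, p(112)=761002156, p(113)=851376628, p(114)=952050665, p(115)=1064144451, p(116)=1188908248, p(117)=1327710076, p(118)=1482074143, p(119)=1653668665, p(120)=1844349560, p(121)=2056148051, p(122)=2291320912, p(123)=2552338241, p(124)=2841940500, p(125)=3163127352, p(126)=3519222692, p(127)=3913864295, p(128)=4351078600, p(129)=4835271870, p(130)=5371315400, p(131)=5964539504, p(132)=6620830889, p(133)=7346629512, p(134)=8149040695, p(135)=9035836076, p(136)=10015581680, p(137)=11097645016, p(138)=12292341831, p(139)=13610949895, p(140)=15065878135, p(141)=16670689208, p(142)=18440293320, p(143)=20390982757, p(144)=22540654445, p(145)=24908858009, p(146)=27517052599, p(147)=30388671978, p(148)=33549419497, p(149)=37027355200, p(150)=40853235313, p(151)=45060624582, p(152)=49686288421, p(153)=54770336324, p(154)=60356673280, p(155)=66493182097, p(156)=73232243759, p(157)=80630964769, p(158)=88751778802, p(159)=97662728555, p(160)=107438159466, p(161)=118159068427, p(162)=129913904637, p(163)=142798995930, p(164)=156919475295, p(165)=172389800255, p(166)=189334822579, p(167)=207890420102, p(168)=228204732751, p(169)=250438925115, p(170)=274768617130, p(171)=301384802048, p(172)=330495499613, p(173)=362326859895, p(174)=397125074750, p(175)=435157697830, p(176)=476715857290, p(177)=522115831195, p(178)=571701605655, p(179)=625846753120, p(180)=684957390936, p(181)=749474411781, p(182)=819876908323, p(183)=896684817527, p(184)=980462880430, p(185)=1071823774337, p(186)=1171432692373, p(187)=1280011042268.
Final step: p(188) = p(187) + p(186) - p(183) - p(181) + p(176) + p(173) - p(166) - p(162) + p(153) + p(148) - p(137) - p(131) + p(118) + p(111) - p(96) - p(88) + p(71) + p(62) - p(43) - p(33) + p(12) + p(1)
= 1280011042268 + 1171432692373 - 896684817527 - 749474411781 + 476715857290 + 362326859895 - 189334822579 - 129913904637 + 54770336324 + 33549419497 - 11097645016 - 5964539504 + 1482074143 + 679903203 - 118114304 - 44108109 + 4697205 + 1300156 - 63261 - 10143 + 77 + 1
= 1398341745571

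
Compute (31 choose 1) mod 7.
3

Using Lucas' theorem:
Write n=31 and k=1 in base 7:
n in base 7: [4, 3]
k in base 7: [0, 1]
C(31,1) mod 7 = ∏ C(n_i, k_i) mod 7
Digit binomials (mod 7): C(4,0) = 1; C(3,1) = 3
Product: 1 × 3 = 3 ≡ 3 (mod 7)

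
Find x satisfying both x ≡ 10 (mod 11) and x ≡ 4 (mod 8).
76

Using Chinese Remainder Theorem:
M = 11 × 8 = 88
M1 = 8, M2 = 11
y1 = 8^(-1) mod 11 = 7
y2 = 11^(-1) mod 8 = 3
x = (10×8×7 + 4×11×3) mod 88 = 76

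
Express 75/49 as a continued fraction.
[1; 1, 1, 7, 1, 2]

Euclidean algorithm steps:
75 = 1 × 49 + 26
49 = 1 × 26 + 23
26 = 1 × 23 + 3
23 = 7 × 3 + 2
3 = 1 × 2 + 1
2 = 2 × 1 + 0
Continued fraction: [1; 1, 1, 7, 1, 2]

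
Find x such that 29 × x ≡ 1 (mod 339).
152

gcd(29, 339) = 1, so the inverse exists.
Extended Euclidean algorithm on (339, 29):
339 = 11 × 29 + 20  ⟹  20 = (1)·339 + (-11)·29
29 = 1 × 20 + 9  ⟹  9 = (-1)·339 + (12)·29
20 = 2 × 9 + 2  ⟹  2 = (3)·339 + (-35)·29
9 = 4 × 2 + 1  ⟹  1 = (-13)·339 + (152)·29
So (152)·29 ≡ 1 (mod 339), i.e. 29^(-1) ≡ 152 (mod 339).
Check: 29 × 152 = 4408 ≡ 1 (mod 339)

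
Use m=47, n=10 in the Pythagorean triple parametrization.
(2109, 940, 2309)

Euclid's formula: a = m² - n², b = 2mn, c = m² + n²
m = 47, n = 10
a = 47² - 10² = 2209 - 100 = 2109
b = 2 × 47 × 10 = 940
c = 47² + 10² = 2209 + 100 = 2309
Verification: 2109² + 940² = 4447881 + 883600 = 5331481 = 2309² ✓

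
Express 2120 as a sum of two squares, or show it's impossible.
2² + 46² (a=2, b=46)

Factorization: 2120 = 2^3 × 5 × 53
By Fermat: n is sum of two squares iff every prime p ≡ 3 (mod 4) appears to even power.
All primes ≡ 3 (mod 4) appear to even power.
Search a = 0, 1, 2, … for 2120 - a² a perfect square: first hit at a = 2: 2120 - 4 = 2116 = 46².
2120 = 2² + 46² = 4 + 2116 ✓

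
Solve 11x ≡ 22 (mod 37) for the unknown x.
x ≡ 2 (mod 37)

gcd(11, 37) = 1, which divides 22, so solutions exist.
Find 11^(-1) mod 37 by the extended Euclidean algorithm:
37 = 3 × 11 + 4  ⟹  4 = (1)·37 + (-3)·11
11 = 2 × 4 + 3  ⟹  3 = (-2)·37 + (7)·11
4 = 1 × 3 + 1  ⟹  1 = (3)·37 + (-10)·11
So (-10)·11 ≡ 1 (mod 37), i.e. 11^(-1) ≡ -10 ≡ 27 (mod 37).
x ≡ 27 × 22 = 594 ≡ 2 (mod 37).
Check: 11 × 2 = 22 ≡ 22 (mod 37).
Unique solution: x ≡ 2 (mod 37)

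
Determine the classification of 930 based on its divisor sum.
abundant

Proper divisors of 930: sum = 1 + 2 + 3 + 5 + 6 + 10 + 15 + 30 + 31 + 62 + 93 + 155 + 186 + 310 + 465 = 1374
Since 1374 > 930, 930 is abundant.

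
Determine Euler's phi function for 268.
132

268 = 2^2 × 67
φ(n) = n × ∏(1 - 1/p) for each prime p dividing n
φ(268) = 268 × (1 - 1/2) × (1 - 1/67) = 132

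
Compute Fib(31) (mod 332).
9

Matrix identity: Q^n = [[F_(n+1), F_n], [F_n, F_(n-1)]] with Q = [[1,1],[1,0]].
n = 31 = 11111₂. Square-and-multiply, entries mod 332:
Q^1 = [[1,1],[1,0]]
Q^3 = (Q^1)²·Q = [[3,2],[2,1]]
Q^7 = (Q^3)²·Q = [[21,13],[13,8]]
Q^15 = (Q^7)²·Q = [[323,278],[278,45]]
Q^31 = (Q^15)²·Q = [[57,9],[9,48]]
F_31 mod 332 = Q^31[0][1] = 9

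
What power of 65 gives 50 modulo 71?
26

Baby-step giant-step with step n = ⌈√71⌉ = 9.
Baby steps 65^j mod 71 (j:value) for j=0..8: 0:1, 1:65, 2:36, 3:68, 4:18, 5:34, 6:9, 7:17, 8:40.
Giant-step multiplier: 65^(-9) ≡ 65^(70-9) = 65^61 ≡ 21 (mod 71).
Giant steps γ_i = 50·21^i mod 71: γ_0=50, γ_1=56, γ_2=40 (in table at j=8).
x = i·n + j = 2·9 + 8 = 26.
Check: 65^26 ≡ 50 (mod 71).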